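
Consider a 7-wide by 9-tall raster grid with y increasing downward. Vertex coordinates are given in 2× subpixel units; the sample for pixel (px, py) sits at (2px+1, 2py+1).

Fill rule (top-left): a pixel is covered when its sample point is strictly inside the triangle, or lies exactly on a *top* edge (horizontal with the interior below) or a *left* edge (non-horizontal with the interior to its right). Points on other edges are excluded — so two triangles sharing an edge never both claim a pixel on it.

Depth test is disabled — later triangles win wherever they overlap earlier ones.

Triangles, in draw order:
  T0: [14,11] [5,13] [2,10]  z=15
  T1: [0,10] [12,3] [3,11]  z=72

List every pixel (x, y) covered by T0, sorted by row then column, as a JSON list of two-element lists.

T0:
  2·area = 33
  edge (14, 11)→(5, 13): d=(-9,2) right/bottom  bias=-1
  edge (5, 13)→(2, 10): d=(-3,-3) top-left  bias=+0
  edge (2, 10)→(14, 11): d=(12,1) right/bottom  bias=-1
    (0,4)@(1, 9): e=[44,0,-11] → .  [on edge]
    (1,5)@(3, 11): e=[22,0,11] → X  [on edge]
    (2,5)@(5, 11): e=[18,6,9] → X
    (3,5)@(7, 11): e=[14,12,7] → X
    (4,5)@(9, 11): e=[10,18,5] → X
    (5,5)@(11, 11): e=[6,24,3] → X
    (6,5)@(13, 11): e=[2,30,1] → X
    (1,6)@(3, 13): e=[4,-6,35] → .
    (2,6)@(5, 13): e=[0,0,33] → .  [on edge]
    (3,6)@(7, 13): e=[-4,6,31] → .
    (4,6)@(9, 13): e=[-8,12,29] → .
    (5,6)@(11, 13): e=[-12,18,27] → .
    (3,7)@(7, 15): e=[-22,0,55] → .  [on edge]
    (4,8)@(9, 17): e=[-44,0,77] → .  [on edge]
  covered (6 px):
    . . . . . . .
    . . . . . . .
    . . . . . . .
    . . . . . . .
    . . . . . . .
    . X X X X X X
    . . . . . . .
    . . . . . . .
    . . . . . . .
T1:
  2·area = 33
  edge (0, 10)→(12, 3): d=(12,-7) top-left  bias=+0
  edge (12, 3)→(3, 11): d=(-9,8) right/bottom  bias=-1
  edge (3, 11)→(0, 10): d=(-3,-1) top-left  bias=+0
    (4,2)@(9, 5): e=[3,6,24] → X
    (5,2)@(11, 5): e=[17,-10,26] → .
    (3,3)@(7, 7): e=[13,4,16] → X
    (4,3)@(9, 7): e=[27,-12,18] → .
    (1,4)@(3, 9): e=[9,18,6] → X
    (2,4)@(5, 9): e=[23,2,8] → X
    (3,4)@(7, 9): e=[37,-14,10] → .
    (1,5)@(3, 11): e=[33,0,0] → .  [on edge]
    (2,5)@(5, 11): e=[47,-16,2] → .
    (4,6)@(9, 13): e=[99,-66,0] → .  [on edge]
  covered (4 px):
    . . . . . . .
    . . . . . . .
    . . . . X . .
    . . . X . . .
    . X X . . . .
    . . . . . . .
    . . . . . . .
    . . . . . . .
    . . . . . . .

Answer: [[1,5],[2,5],[3,5],[4,5],[5,5],[6,5]]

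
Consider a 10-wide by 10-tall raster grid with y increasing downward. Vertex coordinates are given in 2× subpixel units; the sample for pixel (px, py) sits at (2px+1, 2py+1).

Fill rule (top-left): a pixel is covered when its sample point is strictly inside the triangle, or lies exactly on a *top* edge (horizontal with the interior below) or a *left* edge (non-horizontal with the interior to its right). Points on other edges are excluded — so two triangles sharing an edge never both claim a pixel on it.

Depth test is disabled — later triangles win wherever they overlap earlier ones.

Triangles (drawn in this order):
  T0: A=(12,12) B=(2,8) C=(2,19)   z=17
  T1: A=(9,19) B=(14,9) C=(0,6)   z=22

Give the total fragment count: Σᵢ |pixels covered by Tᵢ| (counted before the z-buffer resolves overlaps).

T0:
  2·area = 110  (B↔C swapped to make it positive)
  edge (12, 12)→(2, 19): d=(-10,7) right/bottom  bias=-1
  edge (2, 19)→(2, 8): d=(0,-11) top-left  bias=+0
  edge (2, 8)→(12, 12): d=(10,4) right/bottom  bias=-1
    (1,4)@(3, 9): e=[93,11,6] → █
    (2,4)@(5, 9): e=[79,33,-2] → ·
    (1,5)@(3, 11): e=[73,11,26] → █
    (2,5)@(5, 11): e=[59,33,18] → █
    (3,5)@(7, 11): e=[45,55,10] → █
    (4,5)@(9, 11): e=[31,77,2] → █
    (5,5)@(11, 11): e=[17,99,-6] → ·
    (1,6)@(3, 13): e=[53,11,46] → █
    (5,6)@(11, 13): e=[-3,99,14] → ·
    (1,7)@(3, 15): e=[33,11,66] → █
    (4,7)@(9, 15): e=[-9,77,42] → ·
    (1,8)@(3, 17): e=[13,11,86] → █
  covered (13 px):
    · · · · · · · · · ·
    · · · · · · · · · ·
    · · · · · · · · · ·
    · · · · · · · · · ·
    · █ · · · · · · · ·
    · █ █ █ █ · · · · ·
    · █ █ █ █ · · · · ·
    · █ █ █ · · · · · ·
    · █ · · · · · · · ·
    · · · · · · · · · ·
T1:
  2·area = 155  (B↔C swapped to make it positive)
  edge (9, 19)→(0, 6): d=(-9,-13) top-left  bias=+0
  edge (0, 6)→(14, 9): d=(14,3) right/bottom  bias=-1
  edge (14, 9)→(9, 19): d=(-5,10) right/bottom  bias=-1
    (8,1)@(17, 3): e=[248,-93,0] → ·  [on edge]
    (0,3)@(1, 7): e=[4,11,140] → █
    (1,3)@(3, 7): e=[30,5,120] → █
    (2,3)@(5, 7): e=[56,-1,100] → ·
    (7,3)@(15, 7): e=[186,-31,0] → ·  [on edge]
    (0,4)@(1, 9): e=[-14,39,130] → ·
    (1,4)@(3, 9): e=[12,33,110] → █
    (2,4)@(5, 9): e=[38,27,90] → █
    (3,4)@(7, 9): e=[64,21,70] → █
    (4,4)@(9, 9): e=[90,15,50] → █
    (5,4)@(11, 9): e=[116,9,30] → █
    (6,4)@(13, 9): e=[142,3,10] → █
    (6,5)@(13, 11): e=[124,31,0] → ·  [on edge]
    (5,7)@(11, 15): e=[62,93,0] → ·  [on edge]
    (4,9)@(9, 19): e=[0,155,0] → ·  [on edge]
  covered (19 px):
    · · · · · · · · · ·
    · · · · · · · · · ·
    · · · · · · · · · ·
    █ █ · · · · · · · ·
    · █ █ █ █ █ █ · · ·
    · · █ █ █ █ · · · ·
    · · █ █ █ █ · · · ·
    · · · █ █ · · · · ·
    · · · · █ · · · · ·
    · · · · · · · · · ·

Result: 32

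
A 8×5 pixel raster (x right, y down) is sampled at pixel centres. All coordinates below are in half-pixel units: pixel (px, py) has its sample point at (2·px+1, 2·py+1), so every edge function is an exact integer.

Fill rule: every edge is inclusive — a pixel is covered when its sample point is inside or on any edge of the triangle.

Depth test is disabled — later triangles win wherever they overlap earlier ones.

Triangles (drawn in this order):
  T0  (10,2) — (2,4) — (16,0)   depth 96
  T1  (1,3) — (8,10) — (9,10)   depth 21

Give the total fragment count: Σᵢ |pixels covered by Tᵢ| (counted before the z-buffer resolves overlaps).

T0:
  2·area = 4
  edge (10, 2)→(2, 4): d=(-8,2) inclusive
  edge (2, 4)→(16, 0): d=(14,-4) inclusive
  edge (16, 0)→(10, 2): d=(-6,2) inclusive
    (6,0)@(13, 1): e=[2,2,0] → █  [on edge]
    (7,0)@(15, 1): e=[-2,10,-4] → ·
    (3,1)@(7, 3): e=[-2,6,0] → ·  [on edge]
    (6,1)@(13, 3): e=[-14,30,-12] → ·
    (0,2)@(1, 5): e=[-6,10,0] → ·  [on edge]
  covered (1 px):
    · · · · · · █ ·
    · · · · · · · ·
    · · · · · · · ·
    · · · · · · · ·
    · · · · · · · ·
T1:
  2·area = 7  (B↔C swapped to make it positive)
  edge (1, 3)→(9, 10): d=(8,7) inclusive
  edge (9, 10)→(8, 10): d=(-1,0) inclusive
  edge (8, 10)→(1, 3): d=(-7,-7) inclusive
    (0,1)@(1, 3): e=[0,7,0] → █  [on edge]
    (1,1)@(3, 3): e=[-14,7,14] → ·
    (0,2)@(1, 5): e=[16,5,-14] → ·
    (1,2)@(3, 5): e=[2,5,0] → █  [on edge]
    (2,2)@(5, 5): e=[-12,5,14] → ·
    (1,3)@(3, 7): e=[18,3,-14] → ·
    (2,3)@(5, 7): e=[4,3,0] → █  [on edge]
    (3,3)@(7, 7): e=[-10,3,14] → ·
    (2,4)@(5, 9): e=[20,1,-14] → ·
    (3,4)@(7, 9): e=[6,1,0] → █  [on edge]
    (4,4)@(9, 9): e=[-8,1,14] → ·
  covered (4 px):
    · · · · · · · ·
    █ · · · · · · ·
    · █ · · · · · ·
    · · █ · · · · ·
    · · · █ · · · ·

Result: 5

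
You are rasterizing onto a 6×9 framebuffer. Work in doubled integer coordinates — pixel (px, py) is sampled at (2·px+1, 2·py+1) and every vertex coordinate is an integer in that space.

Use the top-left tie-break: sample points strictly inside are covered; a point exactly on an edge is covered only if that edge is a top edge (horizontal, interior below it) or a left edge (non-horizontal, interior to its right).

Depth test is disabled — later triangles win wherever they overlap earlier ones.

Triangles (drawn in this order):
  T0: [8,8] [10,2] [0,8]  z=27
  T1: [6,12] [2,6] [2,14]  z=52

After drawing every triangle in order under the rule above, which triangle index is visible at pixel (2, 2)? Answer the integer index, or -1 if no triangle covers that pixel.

T0:
  2·area = 48  (B↔C swapped to make it positive)
  edge (8, 8)→(0, 8): d=(-8,0) right/bottom  bias=-1
  edge (0, 8)→(10, 2): d=(10,-6) top-left  bias=+0
  edge (10, 2)→(8, 8): d=(-2,6) right/bottom  bias=-1
    (4,1)@(9, 3): e=[40,4,4] → X
    (5,1)@(11, 3): e=[40,16,-8] → .
    (2,2)@(5, 5): e=[24,0,24] → X  [on edge]
    (3,2)@(7, 5): e=[24,12,12] → X
    (4,2)@(9, 5): e=[24,24,0] → .  [on edge]
    (1,3)@(3, 7): e=[8,8,32] → X
    (4,3)@(9, 7): e=[8,44,-4] → .
    (1,4)@(3, 9): e=[-8,28,28] → .
    (2,4)@(5, 9): e=[-8,40,16] → .
    (3,4)@(7, 9): e=[-8,52,4] → .
    (3,5)@(7, 11): e=[-24,72,0] → .  [on edge]
    (2,8)@(5, 17): e=[-72,120,0] → .  [on edge]
  covered (6 px):
    . . . . . .
    . . . . X .
    . . X X . .
    . X X X . .
    . . . . . .
    . . . . . .
    . . . . . .
    . . . . . .
    . . . . . .
T1:
  2·area = 32  (B↔C swapped to make it positive)
  edge (6, 12)→(2, 14): d=(-4,2) right/bottom  bias=-1
  edge (2, 14)→(2, 6): d=(0,-8) top-left  bias=+0
  edge (2, 6)→(6, 12): d=(4,6) right/bottom  bias=-1
    (1,4)@(3, 9): e=[18,8,6] → X
    (2,4)@(5, 9): e=[14,24,-6] → .
    (1,5)@(3, 11): e=[10,8,14] → X
    (2,5)@(5, 11): e=[6,24,2] → X
    (3,5)@(7, 11): e=[2,40,-10] → .
    (1,6)@(3, 13): e=[2,8,22] → X
    (2,6)@(5, 13): e=[-2,24,10] → .
    (1,7)@(3, 15): e=[-6,8,30] → .
  covered (4 px):
    . . . . . .
    . . . . . .
    . . . . . .
    . . . . . .
    . X . . . .
    . X X . . .
    . X . . . .
    . . . . . .
    . . . . . .

Z-buffer (winner per pixel, '.' = empty):
  . . . . . .
  . . . . 0 .
  . . 0 0 . .
  . 0 0 0 . .
  . 1 . . . .
  . 1 1 . . .
  . 1 . . . .
  . . . . . .
  . . . . . .

Final: 0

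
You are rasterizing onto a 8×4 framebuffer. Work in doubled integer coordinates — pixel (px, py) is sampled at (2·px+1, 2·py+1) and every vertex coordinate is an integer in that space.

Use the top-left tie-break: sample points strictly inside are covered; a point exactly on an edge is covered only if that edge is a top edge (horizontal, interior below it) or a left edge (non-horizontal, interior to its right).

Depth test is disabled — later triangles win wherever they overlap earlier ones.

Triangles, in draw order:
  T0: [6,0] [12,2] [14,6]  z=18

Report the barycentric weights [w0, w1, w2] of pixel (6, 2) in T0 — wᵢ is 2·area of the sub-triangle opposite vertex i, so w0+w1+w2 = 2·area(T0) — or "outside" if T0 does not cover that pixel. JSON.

T0:
  2·area = 20
  edge (6, 0)→(12, 2): d=(6,2) right/bottom  bias=-1
  edge (12, 2)→(14, 6): d=(2,4) right/bottom  bias=-1
  edge (14, 6)→(6, 0): d=(-8,-6) top-left  bias=+0
    (4,0)@(9, 1): e=[0,10,10] → ·  [on edge]
    (5,1)@(11, 3): e=[8,6,6] → #
    (6,1)@(13, 3): e=[4,-2,18] → ·
    (7,1)@(15, 3): e=[0,-10,30] → ·  [on edge]
    (5,2)@(11, 5): e=[20,10,-10] → ·
    (6,2)@(13, 5): e=[16,2,2] → #
    (7,2)@(15, 5): e=[12,-6,14] → ·
    (6,3)@(13, 7): e=[28,6,-14] → ·
  covered (2 px):
    · · · · · · · ·
    · · · · · # · ·
    · · · · · · # ·
    · · · · · · · ·

Final: [2,2,16]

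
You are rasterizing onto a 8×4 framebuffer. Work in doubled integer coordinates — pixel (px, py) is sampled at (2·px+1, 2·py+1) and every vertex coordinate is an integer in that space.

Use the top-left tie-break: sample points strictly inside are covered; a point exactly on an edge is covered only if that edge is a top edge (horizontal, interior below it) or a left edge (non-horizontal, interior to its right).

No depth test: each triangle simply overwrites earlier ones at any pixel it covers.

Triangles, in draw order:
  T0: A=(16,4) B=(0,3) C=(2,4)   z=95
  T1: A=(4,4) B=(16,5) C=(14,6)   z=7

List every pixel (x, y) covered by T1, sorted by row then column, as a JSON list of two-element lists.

T0:
  2·area = 14  (B↔C swapped to make it positive)
  edge (16, 4)→(2, 4): d=(-14,0) right/bottom  bias=-1
  edge (2, 4)→(0, 3): d=(-2,-1) top-left  bias=+0
  edge (0, 3)→(16, 4): d=(16,1) right/bottom  bias=-1
  covered (0 px):
    · · · · · · · ·
    · · · · · · · ·
    · · · · · · · ·
    · · · · · · · ·
T1:
  2·area = 14
  edge (4, 4)→(16, 5): d=(12,1) right/bottom  bias=-1
  edge (16, 5)→(14, 6): d=(-2,1) right/bottom  bias=-1
  edge (14, 6)→(4, 4): d=(-10,-2) top-left  bias=+0
    (4,2)@(9, 5): e=[7,7,0] → #  [on edge]
    (5,2)@(11, 5): e=[5,5,4] → #
    (6,2)@(13, 5): e=[3,3,8] → #
    (7,2)@(15, 5): e=[1,1,12] → #
    (4,3)@(9, 7): e=[31,3,-20] → ·
    (5,3)@(11, 7): e=[29,1,-16] → ·
    (6,3)@(13, 7): e=[27,-1,-12] → ·
    (7,3)@(15, 7): e=[25,-3,-8] → ·
  covered (4 px):
    · · · · · · · ·
    · · · · · · · ·
    · · · · # # # #
    · · · · · · · ·

Final: [[4,2],[5,2],[6,2],[7,2]]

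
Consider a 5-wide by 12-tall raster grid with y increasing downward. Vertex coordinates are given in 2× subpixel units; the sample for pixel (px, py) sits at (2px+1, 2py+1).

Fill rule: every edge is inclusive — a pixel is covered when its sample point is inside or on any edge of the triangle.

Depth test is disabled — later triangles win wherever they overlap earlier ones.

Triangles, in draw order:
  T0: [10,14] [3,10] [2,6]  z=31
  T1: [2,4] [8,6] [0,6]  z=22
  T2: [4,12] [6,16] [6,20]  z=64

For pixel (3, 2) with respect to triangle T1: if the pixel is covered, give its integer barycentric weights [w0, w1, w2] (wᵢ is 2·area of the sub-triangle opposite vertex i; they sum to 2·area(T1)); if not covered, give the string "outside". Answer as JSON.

T0:
  2·area = 24
  edge (10, 14)→(3, 10): d=(-7,-4) inclusive
  edge (3, 10)→(2, 6): d=(-1,-4) inclusive
  edge (2, 6)→(10, 14): d=(8,8) inclusive
    (0,2)@(1, 5): e=[27,-3,0] → ·  [on edge]
    (1,3)@(3, 7): e=[21,3,0] → #  [on edge]
    (2,3)@(5, 7): e=[29,11,-16] → ·
    (1,4)@(3, 9): e=[7,1,16] → #
    (2,4)@(5, 9): e=[15,9,0] → #  [on edge]
    (3,4)@(7, 9): e=[23,17,-16] → ·
    (1,5)@(3, 11): e=[-7,-1,32] → ·
    (2,5)@(5, 11): e=[1,7,16] → #
    (3,5)@(7, 11): e=[9,15,0] → #  [on edge]
    (4,5)@(9, 11): e=[17,23,-16] → ·
    (2,6)@(5, 13): e=[-13,5,32] → ·
    (3,6)@(7, 13): e=[-5,13,16] → ·
    (4,6)@(9, 13): e=[3,21,0] → #  [on edge]
  covered (6 px):
    · · · · ·
    · · · · ·
    · · · · ·
    · # · · ·
    · # # · ·
    · · # # ·
    · · · · #
    · · · · ·
    · · · · ·
    · · · · ·
    · · · · ·
    · · · · ·
T1:
  2·area = 16
  edge (2, 4)→(8, 6): d=(6,2) inclusive
  edge (8, 6)→(0, 6): d=(-8,0) inclusive
  edge (0, 6)→(2, 4): d=(2,-2) inclusive
    (2,0)@(5, 1): e=[-24,40,0] → ·  [on edge]
    (1,1)@(3, 3): e=[-8,24,0] → ·  [on edge]
    (0,2)@(1, 5): e=[8,8,0] → #  [on edge]
    (1,2)@(3, 5): e=[4,8,4] → #
    (2,2)@(5, 5): e=[0,8,8] → #  [on edge]
    (3,2)@(7, 5): e=[-4,8,12] → ·
    (0,3)@(1, 7): e=[20,-8,4] → ·
    (1,3)@(3, 7): e=[16,-8,8] → ·
    (2,3)@(5, 7): e=[12,-8,12] → ·
  covered (3 px):
    · · · · ·
    · · · · ·
    # # # · ·
    · · · · ·
    · · · · ·
    · · · · ·
    · · · · ·
    · · · · ·
    · · · · ·
    · · · · ·
    · · · · ·
    · · · · ·
T2:
  2·area = 8
  edge (4, 12)→(6, 16): d=(2,4) inclusive
  edge (6, 16)→(6, 20): d=(0,4) inclusive
  edge (6, 20)→(4, 12): d=(-2,-8) inclusive
    (2,7)@(5, 15): e=[2,4,2] → #
    (3,7)@(7, 15): e=[-6,-4,18] → ·
    (2,8)@(5, 17): e=[6,4,-2] → ·
  covered (1 px):
    · · · · ·
    · · · · ·
    · · · · ·
    · · · · ·
    · · · · ·
    · · · · ·
    · · · · ·
    · · # · ·
    · · · · ·
    · · · · ·
    · · · · ·
    · · · · ·

Result: "outside"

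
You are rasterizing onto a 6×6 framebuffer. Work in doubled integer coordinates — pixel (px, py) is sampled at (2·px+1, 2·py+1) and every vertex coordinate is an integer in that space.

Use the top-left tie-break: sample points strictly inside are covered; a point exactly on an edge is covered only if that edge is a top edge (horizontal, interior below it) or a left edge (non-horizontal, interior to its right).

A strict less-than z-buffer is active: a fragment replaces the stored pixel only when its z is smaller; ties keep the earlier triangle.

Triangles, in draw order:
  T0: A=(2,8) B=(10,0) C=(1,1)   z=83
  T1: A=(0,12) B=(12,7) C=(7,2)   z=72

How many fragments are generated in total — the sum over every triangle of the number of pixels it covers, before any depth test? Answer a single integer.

T0:
  2·area = 64  (B↔C swapped to make it positive)
  edge (2, 8)→(1, 1): d=(-1,-7) top-left  bias=+0
  edge (1, 1)→(10, 0): d=(9,-1) top-left  bias=+0
  edge (10, 0)→(2, 8): d=(-8,8) right/bottom  bias=-1
    (0,0)@(1, 1): e=[0,0,64] → █  [on edge]
    (1,0)@(3, 1): e=[14,2,48] → █
    (2,0)@(5, 1): e=[28,4,32] → █
    (3,0)@(7, 1): e=[42,6,16] → █
    (4,0)@(9, 1): e=[56,8,0] → ·  [on edge]
    (0,1)@(1, 3): e=[-2,18,48] → ·
    (1,1)@(3, 3): e=[12,20,32] → █
    (3,1)@(7, 3): e=[40,24,0] → ·  [on edge]
    (1,2)@(3, 5): e=[10,38,16] → █
    (2,2)@(5, 5): e=[24,40,0] → ·  [on edge]
    (1,3)@(3, 7): e=[8,56,0] → ·  [on edge]
    (0,4)@(1, 9): e=[-8,72,0] → ·  [on edge]
  covered (7 px):
    █ █ █ █ · ·
    · █ █ · · ·
    · █ · · · ·
    · · · · · ·
    · · · · · ·
    · · · · · ·
T1:
  2·area = 85  (B↔C swapped to make it positive)
  edge (0, 12)→(7, 2): d=(7,-10) top-left  bias=+0
  edge (7, 2)→(12, 7): d=(5,5) right/bottom  bias=-1
  edge (12, 7)→(0, 12): d=(-12,5) right/bottom  bias=-1
    (3,1)@(7, 3): e=[7,5,73] → █
    (4,1)@(9, 3): e=[27,-5,63] → ·
    (2,2)@(5, 5): e=[1,25,59] → █
    (4,2)@(9, 5): e=[41,5,39] → █
    (5,2)@(11, 5): e=[61,-5,29] → ·
    (2,3)@(5, 7): e=[15,35,35] → █
    (5,3)@(11, 7): e=[75,5,5] → █
    (1,4)@(3, 9): e=[9,55,21] → █
    (4,4)@(9, 9): e=[69,25,-9] → ·
    (5,4)@(11, 9): e=[89,15,-19] → ·
    (0,5)@(1, 11): e=[3,75,7] → █
    (1,5)@(3, 11): e=[23,65,-3] → ·
  covered (12 px):
    · · · · · ·
    · · · █ · ·
    · · █ █ █ ·
    · · █ █ █ █
    · █ █ █ · ·
    █ · · · · ·

Answer: 19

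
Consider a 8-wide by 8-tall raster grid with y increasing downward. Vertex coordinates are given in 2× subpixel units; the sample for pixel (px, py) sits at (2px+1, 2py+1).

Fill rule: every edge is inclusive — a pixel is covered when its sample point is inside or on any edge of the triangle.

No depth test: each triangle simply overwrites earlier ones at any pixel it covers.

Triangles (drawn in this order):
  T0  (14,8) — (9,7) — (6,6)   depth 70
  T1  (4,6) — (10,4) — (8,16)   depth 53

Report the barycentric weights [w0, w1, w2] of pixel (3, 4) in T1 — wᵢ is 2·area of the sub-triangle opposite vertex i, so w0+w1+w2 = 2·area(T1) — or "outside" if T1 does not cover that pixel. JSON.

T0:
  2·area = 2
  edge (14, 8)→(9, 7): d=(-5,-1) inclusive
  edge (9, 7)→(6, 6): d=(-3,-1) inclusive
  edge (6, 6)→(14, 8): d=(8,2) inclusive
    (1,2)@(3, 5): e=[4,0,-2] → .  [on edge]
    (4,3)@(9, 7): e=[0,0,2] → X  [on edge]
    (5,3)@(11, 7): e=[2,2,-2] → .
    (4,4)@(9, 9): e=[-10,-6,18] → .
    (7,4)@(15, 9): e=[-4,0,6] → .  [on edge]
  covered (1 px):
    . . . . . . . .
    . . . . . . . .
    . . . . . . . .
    . . . . X . . .
    . . . . . . . .
    . . . . . . . .
    . . . . . . . .
    . . . . . . . .
T1:
  2·area = 68
  edge (4, 6)→(10, 4): d=(6,-2) inclusive
  edge (10, 4)→(8, 16): d=(-2,12) inclusive
  edge (8, 16)→(4, 6): d=(-4,-10) inclusive
    (6,1)@(13, 3): e=[0,-34,102] → .  [on edge]
    (3,2)@(7, 5): e=[0,34,34] → X  [on edge]
    (4,2)@(9, 5): e=[4,10,54] → X
    (5,2)@(11, 5): e=[8,-14,74] → .
    (0,3)@(1, 7): e=[0,102,-34] → .  [on edge]
    (2,3)@(5, 7): e=[8,54,6] → X
    (5,3)@(11, 7): e=[20,-18,66] → .
    (2,4)@(5, 9): e=[20,50,-2] → .
    (3,4)@(7, 9): e=[24,26,18] → X
    (5,4)@(11, 9): e=[32,-22,58] → .
    (3,5)@(7, 11): e=[36,22,10] → X
    (4,5)@(9, 11): e=[40,-2,30] → .
  covered (9 px):
    . . . . . . . .
    . . . . . . . .
    . . . X X . . .
    . . X X X . . .
    . . . X X . . .
    . . . X . . . .
    . . . X . . . .
    . . . . . . . .

Final: [26,18,24]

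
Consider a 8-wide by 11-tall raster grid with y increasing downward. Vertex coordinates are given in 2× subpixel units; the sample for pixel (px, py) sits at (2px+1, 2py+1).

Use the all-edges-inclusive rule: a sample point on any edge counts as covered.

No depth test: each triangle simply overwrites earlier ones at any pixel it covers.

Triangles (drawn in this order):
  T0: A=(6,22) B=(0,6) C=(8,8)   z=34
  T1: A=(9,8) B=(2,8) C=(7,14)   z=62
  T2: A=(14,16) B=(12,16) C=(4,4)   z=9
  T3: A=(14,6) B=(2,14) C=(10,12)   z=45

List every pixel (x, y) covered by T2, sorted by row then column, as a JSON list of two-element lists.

T0:
  2·area = 116
  edge (6, 22)→(0, 6): d=(-6,-16) inclusive
  edge (0, 6)→(8, 8): d=(8,2) inclusive
  edge (8, 8)→(6, 22): d=(-2,14) inclusive
    (4,0)@(9, 1): e=[174,-58,0] → ·  [on edge]
    (0,3)@(1, 7): e=[10,6,100] → █
    (1,3)@(3, 7): e=[42,2,72] → █
    (2,3)@(5, 7): e=[74,-2,44] → ·
    (0,4)@(1, 9): e=[-2,22,96] → ·
    (1,4)@(3, 9): e=[30,18,68] → █
    (2,4)@(5, 9): e=[62,14,40] → █
    (3,4)@(7, 9): e=[94,10,12] → █
    (4,4)@(9, 9): e=[126,6,-16] → ·
    (1,5)@(3, 11): e=[18,34,64] → █
    (4,5)@(9, 11): e=[114,22,-20] → ·
    (1,6)@(3, 13): e=[6,50,60] → █
    (3,7)@(7, 15): e=[58,58,0] → █  [on edge]
  covered (15 px):
    · · · · · · · ·
    · · · · · · · ·
    · · · · · · · ·
    █ █ · · · · · ·
    · █ █ █ · · · ·
    · █ █ █ · · · ·
    · █ █ █ · · · ·
    · · █ █ · · · ·
    · · █ · · · · ·
    · · █ · · · · ·
    · · · · · · · ·
T1:
  2·area = 42  (B↔C swapped to make it positive)
  edge (9, 8)→(7, 14): d=(-2,6) inclusive
  edge (7, 14)→(2, 8): d=(-5,-6) inclusive
  edge (2, 8)→(9, 8): d=(7,0) inclusive
    (1,4)@(3, 9): e=[34,1,7] → █
    (2,4)@(5, 9): e=[22,13,7] → █
    (3,4)@(7, 9): e=[10,25,7] → █
    (4,4)@(9, 9): e=[-2,37,7] → ·
    (1,5)@(3, 11): e=[30,-9,21] → ·
    (2,5)@(5, 11): e=[18,3,21] → █
    (4,5)@(9, 11): e=[-6,27,21] → ·
    (2,6)@(5, 13): e=[14,-7,35] → ·
    (3,6)@(7, 13): e=[2,5,35] → █
    (4,6)@(9, 13): e=[-10,17,35] → ·
    (3,7)@(7, 15): e=[-2,-5,49] → ·
  covered (6 px):
    · · · · · · · ·
    · · · · · · · ·
    · · · · · · · ·
    · · · · · · · ·
    · █ █ █ · · · ·
    · · █ █ · · · ·
    · · · █ · · · ·
    · · · · · · · ·
    · · · · · · · ·
    · · · · · · · ·
    · · · · · · · ·
T2:
  2·area = 24
  edge (14, 16)→(12, 16): d=(-2,0) inclusive
  edge (12, 16)→(4, 4): d=(-8,-12) inclusive
  edge (4, 4)→(14, 16): d=(10,12) inclusive
    (4,5)@(9, 11): e=[10,4,10] → █
    (5,5)@(11, 11): e=[10,28,-14] → ·
    (4,6)@(9, 13): e=[6,-12,30] → ·
    (5,6)@(11, 13): e=[6,12,6] → █
    (6,6)@(13, 13): e=[6,36,-18] → ·
    (5,7)@(11, 15): e=[2,-4,26] → ·
    (6,7)@(13, 15): e=[2,20,2] → █
    (7,7)@(15, 15): e=[2,44,-22] → ·
    (6,8)@(13, 17): e=[-2,4,22] → ·
  covered (3 px):
    · · · · · · · ·
    · · · · · · · ·
    · · · · · · · ·
    · · · · · · · ·
    · · · · · · · ·
    · · · · █ · · ·
    · · · · · █ · ·
    · · · · · · █ ·
    · · · · · · · ·
    · · · · · · · ·
    · · · · · · · ·
T3:
  2·area = 40  (B↔C swapped to make it positive)
  edge (14, 6)→(10, 12): d=(-4,6) inclusive
  edge (10, 12)→(2, 14): d=(-8,2) inclusive
  edge (2, 14)→(14, 6): d=(12,-8) inclusive
    (6,3)@(13, 7): e=[2,34,4] → █
    (7,3)@(15, 7): e=[-10,30,20] → ·
    (5,4)@(11, 9): e=[6,22,12] → █
    (6,4)@(13, 9): e=[-6,18,28] → ·
    (3,5)@(7, 11): e=[22,14,4] → █
    (4,5)@(9, 11): e=[10,10,20] → █
    (5,5)@(11, 11): e=[-2,6,36] → ·
    (2,6)@(5, 13): e=[26,2,12] → █
    (3,6)@(7, 13): e=[14,-2,28] → ·
    (4,6)@(9, 13): e=[2,-6,44] → ·
    (2,7)@(5, 15): e=[18,-14,36] → ·
  covered (5 px):
    · · · · · · · ·
    · · · · · · · ·
    · · · · · · · ·
    · · · · · · █ ·
    · · · · · █ · ·
    · · · █ █ · · ·
    · · █ · · · · ·
    · · · · · · · ·
    · · · · · · · ·
    · · · · · · · ·
    · · · · · · · ·

Result: [[4,5],[5,6],[6,7]]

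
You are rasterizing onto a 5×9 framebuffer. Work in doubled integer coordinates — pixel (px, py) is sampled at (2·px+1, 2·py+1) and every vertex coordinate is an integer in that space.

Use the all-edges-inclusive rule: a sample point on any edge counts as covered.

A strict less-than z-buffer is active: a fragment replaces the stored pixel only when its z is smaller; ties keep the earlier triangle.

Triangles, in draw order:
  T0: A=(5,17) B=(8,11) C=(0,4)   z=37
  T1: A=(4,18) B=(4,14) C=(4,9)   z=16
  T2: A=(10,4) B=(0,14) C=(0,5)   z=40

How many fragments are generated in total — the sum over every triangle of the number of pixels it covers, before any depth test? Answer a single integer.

T0:
  2·area = 69  (B↔C swapped to make it positive)
  edge (5, 17)→(0, 4): d=(-5,-13) inclusive
  edge (0, 4)→(8, 11): d=(8,7) inclusive
  edge (8, 11)→(5, 17): d=(-3,6) inclusive
    (0,2)@(1, 5): e=[8,1,60] → █
    (1,2)@(3, 5): e=[34,-13,48] → ·
    (0,3)@(1, 7): e=[-2,17,54] → ·
    (1,3)@(3, 7): e=[24,3,42] → █
    (2,3)@(5, 7): e=[50,-11,30] → ·
    (1,4)@(3, 9): e=[14,19,36] → █
    (2,4)@(5, 9): e=[40,5,24] → █
    (3,4)@(7, 9): e=[66,-9,12] → ·
    (4,4)@(9, 9): e=[92,-23,0] → ·  [on edge]
    (1,5)@(3, 11): e=[4,35,30] → █
    (3,5)@(7, 11): e=[56,7,6] → █
    (4,5)@(9, 11): e=[82,-7,-6] → ·
    (3,6)@(7, 13): e=[46,23,0] → █  [on edge]
    (2,8)@(5, 17): e=[0,69,0] → █  [on edge]
  covered (11 px):
    · · · · ·
    · · · · ·
    █ · · · ·
    · █ · · ·
    · █ █ · ·
    · █ █ █ ·
    · · █ █ ·
    · · █ · ·
    · · █ · ·
T1:
  degenerate (2·area = 0) — covers nothing
T2:
  2·area = 90
  edge (10, 4)→(0, 14): d=(-10,10) inclusive
  edge (0, 14)→(0, 5): d=(0,-9) inclusive
  edge (0, 5)→(10, 4): d=(10,-1) inclusive
    (0,2)@(1, 5): e=[80,9,1] → █
    (1,2)@(3, 5): e=[60,27,3] → █
    (2,2)@(5, 5): e=[40,45,5] → █
    (3,2)@(7, 5): e=[20,63,7] → █
    (4,2)@(9, 5): e=[0,81,9] → █  [on edge]
    (0,3)@(1, 7): e=[60,9,21] → █
    (3,3)@(7, 7): e=[0,63,27] → █  [on edge]
    (4,3)@(9, 7): e=[-20,81,29] → ·
    (0,4)@(1, 9): e=[40,9,41] → █
    (2,4)@(5, 9): e=[0,45,45] → █  [on edge]
    (3,4)@(7, 9): e=[-20,63,47] → ·
    (0,5)@(1, 11): e=[20,9,61] → █
    (1,5)@(3, 11): e=[0,27,63] → █  [on edge]
    (0,6)@(1, 13): e=[0,9,81] → █  [on edge]
  covered (15 px):
    · · · · ·
    · · · · ·
    █ █ █ █ █
    █ █ █ █ ·
    █ █ █ · ·
    █ █ · · ·
    █ · · · ·
    · · · · ·
    · · · · ·

Answer: 26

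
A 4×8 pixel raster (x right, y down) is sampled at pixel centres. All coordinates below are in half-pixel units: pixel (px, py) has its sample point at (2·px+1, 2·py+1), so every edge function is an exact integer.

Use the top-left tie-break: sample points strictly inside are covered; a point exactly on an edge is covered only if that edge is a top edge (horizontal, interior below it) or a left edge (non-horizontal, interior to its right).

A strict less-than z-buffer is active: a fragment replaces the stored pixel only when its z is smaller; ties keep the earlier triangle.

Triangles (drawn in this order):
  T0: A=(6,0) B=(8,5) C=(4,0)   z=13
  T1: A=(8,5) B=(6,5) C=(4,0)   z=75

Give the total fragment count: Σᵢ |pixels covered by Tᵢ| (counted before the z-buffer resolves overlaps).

T0:
  2·area = 10
  edge (6, 0)→(8, 5): d=(2,5) right/bottom  bias=-1
  edge (8, 5)→(4, 0): d=(-4,-5) top-left  bias=+0
  edge (4, 0)→(6, 0): d=(2,0) top-left  bias=+0
    (2,0)@(5, 1): e=[7,1,2] → █
    (3,0)@(7, 1): e=[-3,11,2] → ·
    (2,1)@(5, 3): e=[11,-7,6] → ·
    (3,1)@(7, 3): e=[1,3,6] → █
    (3,2)@(7, 5): e=[5,-5,10] → ·
  covered (2 px):
    · · █ ·
    · · · █
    · · · ·
    · · · ·
    · · · ·
    · · · ·
    · · · ·
    · · · ·
T1:
  2·area = 10
  edge (8, 5)→(6, 5): d=(-2,0) right/bottom  bias=-1
  edge (6, 5)→(4, 0): d=(-2,-5) top-left  bias=+0
  edge (4, 0)→(8, 5): d=(4,5) right/bottom  bias=-1
    (0,2)@(1, 5): e=[0,-25,35] → ·  [on edge]
    (1,2)@(3, 5): e=[0,-15,25] → ·  [on edge]
    (2,2)@(5, 5): e=[0,-5,15] → ·  [on edge]
    (3,2)@(7, 5): e=[0,5,5] → ·  [on edge]
  covered (0 px):
    · · · ·
    · · · ·
    · · · ·
    · · · ·
    · · · ·
    · · · ·
    · · · ·
    · · · ·

Final: 2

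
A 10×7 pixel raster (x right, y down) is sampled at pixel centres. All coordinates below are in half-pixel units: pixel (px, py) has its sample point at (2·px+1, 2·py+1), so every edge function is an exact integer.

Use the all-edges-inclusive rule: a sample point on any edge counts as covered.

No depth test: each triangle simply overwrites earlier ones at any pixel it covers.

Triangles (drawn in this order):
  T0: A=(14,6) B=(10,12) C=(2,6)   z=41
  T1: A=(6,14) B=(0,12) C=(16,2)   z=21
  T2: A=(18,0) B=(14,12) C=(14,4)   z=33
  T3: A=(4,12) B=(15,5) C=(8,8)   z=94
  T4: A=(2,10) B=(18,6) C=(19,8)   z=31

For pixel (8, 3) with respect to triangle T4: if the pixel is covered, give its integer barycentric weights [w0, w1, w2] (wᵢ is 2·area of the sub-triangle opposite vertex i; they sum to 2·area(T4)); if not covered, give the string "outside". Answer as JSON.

T0:
  2·area = 72
  edge (14, 6)→(10, 12): d=(-4,6) inclusive
  edge (10, 12)→(2, 6): d=(-8,-6) inclusive
  edge (2, 6)→(14, 6): d=(12,0) inclusive
    (2,3)@(5, 7): e=[50,10,12] → X
    (3,3)@(7, 7): e=[38,22,12] → X
    (4,3)@(9, 7): e=[26,34,12] → X
    (5,3)@(11, 7): e=[14,46,12] → X
    (6,3)@(13, 7): e=[2,58,12] → X
    (7,3)@(15, 7): e=[-10,70,12] → .
    (2,4)@(5, 9): e=[42,-6,36] → .
    (3,4)@(7, 9): e=[30,6,36] → X
    (6,4)@(13, 9): e=[-6,42,36] → .
    (3,5)@(7, 11): e=[22,-10,60] → .
    (4,5)@(9, 11): e=[10,2,60] → X
    (5,5)@(11, 11): e=[-2,14,60] → .
  covered (9 px):
    . . . . . . . . . .
    . . . . . . . . . .
    . . . . . . . . . .
    . . X X X X X . . .
    . . . X X X . . . .
    . . . . X . . . . .
    . . . . . . . . . .
T1:
  2·area = 92
  edge (6, 14)→(0, 12): d=(-6,-2) inclusive
  edge (0, 12)→(16, 2): d=(16,-10) inclusive
  edge (16, 2)→(6, 14): d=(-10,12) inclusive
    (7,1)@(15, 3): e=[84,6,2] → X
    (8,1)@(17, 3): e=[88,26,-22] → .
    (6,2)@(13, 5): e=[68,18,6] → X
    (7,2)@(15, 5): e=[72,38,-18] → .
    (4,3)@(9, 7): e=[48,10,34] → X
    (5,3)@(11, 7): e=[52,30,10] → X
    (6,3)@(13, 7): e=[56,50,-14] → .
    (2,4)@(5, 9): e=[28,2,62] → X
    (3,4)@(7, 9): e=[32,22,38] → X
    (5,4)@(11, 9): e=[40,62,-10] → .
    (1,5)@(3, 11): e=[12,14,66] → X
    (4,5)@(9, 11): e=[24,74,-6] → .
    (1,6)@(3, 13): e=[0,46,46] → X  [on edge]
  covered (12 px):
    . . . . . . . . . .
    . . . . . . . X . .
    . . . . . . X . . .
    . . . . X X . . . .
    . . X X X . . . . .
    . X X X . . . . . .
    . X X . . . . . . .
T2:
  2·area = 32
  edge (18, 0)→(14, 12): d=(-4,12) inclusive
  edge (14, 12)→(14, 4): d=(0,-8) inclusive
  edge (14, 4)→(18, 0): d=(4,-4) inclusive
    (8,0)@(17, 1): e=[8,24,0] → X  [on edge]
    (9,0)@(19, 1): e=[-16,40,8] → .
    (7,1)@(15, 3): e=[24,8,0] → X  [on edge]
    (8,1)@(17, 3): e=[0,24,8] → X  [on edge]
    (9,1)@(19, 3): e=[-24,40,16] → .
    (6,2)@(13, 5): e=[40,-8,0] → .  [on edge]
    (7,2)@(15, 5): e=[16,8,8] → X
    (8,2)@(17, 5): e=[-8,24,16] → .
    (5,3)@(11, 7): e=[56,-24,0] → .  [on edge]
    (7,3)@(15, 7): e=[8,8,16] → X
    (8,3)@(17, 7): e=[-16,24,24] → .
    (4,4)@(9, 9): e=[72,-40,0] → .  [on edge]
    (7,4)@(15, 9): e=[0,8,24] → X  [on edge]
    (3,5)@(7, 11): e=[88,-56,0] → .  [on edge]
    (2,6)@(5, 13): e=[104,-72,0] → .  [on edge]
  covered (6 px):
    . . . . . . . . X .
    . . . . . . . X X .
    . . . . . . . X . .
    . . . . . . . X . .
    . . . . . . . X . .
    . . . . . . . . . .
    . . . . . . . . . .
T3:
  2·area = 16  (B↔C swapped to make it positive)
  edge (4, 12)→(8, 8): d=(4,-4) inclusive
  edge (8, 8)→(15, 5): d=(7,-3) inclusive
  edge (15, 5)→(4, 12): d=(-11,7) inclusive
    (7,0)@(15, 1): e=[0,-28,44] → .  [on edge]
    (6,1)@(13, 3): e=[0,-20,36] → .  [on edge]
    (5,2)@(11, 5): e=[0,-12,28] → .  [on edge]
    (7,2)@(15, 5): e=[16,0,0] → X  [on edge]
    (8,2)@(17, 5): e=[24,6,-14] → .
    (4,3)@(9, 7): e=[0,-4,20] → .  [on edge]
    (5,3)@(11, 7): e=[8,2,6] → X
    (6,3)@(13, 7): e=[16,8,-8] → .
    (7,3)@(15, 7): e=[24,14,-22] → .
    (3,4)@(7, 9): e=[0,4,12] → X  [on edge]
    (4,4)@(9, 9): e=[8,10,-2] → .
    (5,4)@(11, 9): e=[16,16,-16] → .
    (0,5)@(1, 11): e=[-16,0,32] → .  [on edge]
    (2,5)@(5, 11): e=[0,12,4] → X  [on edge]
    (1,6)@(3, 13): e=[0,20,-4] → .  [on edge]
  covered (4 px):
    . . . . . . . . . .
    . . . . . . . . . .
    . . . . . . . X . .
    . . . . . X . . . .
    . . . X . . . . . .
    . . X . . . . . . .
    . . . . . . . . . .
T4:
  2·area = 36
  edge (2, 10)→(18, 6): d=(16,-4) inclusive
  edge (18, 6)→(19, 8): d=(1,2) inclusive
  edge (19, 8)→(2, 10): d=(-17,2) inclusive
    (7,3)@(15, 7): e=[4,7,25] → X
    (8,3)@(17, 7): e=[12,3,21] → X
    (9,3)@(19, 7): e=[20,-1,17] → .
    (3,4)@(7, 9): e=[4,25,7] → X
    (4,4)@(9, 9): e=[12,21,3] → X
    (5,4)@(11, 9): e=[20,17,-1] → .
    (7,4)@(15, 9): e=[36,9,-9] → .
    (8,4)@(17, 9): e=[44,5,-13] → .
    (3,5)@(7, 11): e=[36,27,-27] → .
    (4,5)@(9, 11): e=[44,23,-31] → .
  covered (4 px):
    . . . . . . . . . .
    . . . . . . . . . .
    . . . . . . . . . .
    . . . . . . . X X .
    . . . X X . . . . .
    . . . . . . . . . .
    . . . . . . . . . .

Answer: [3,21,12]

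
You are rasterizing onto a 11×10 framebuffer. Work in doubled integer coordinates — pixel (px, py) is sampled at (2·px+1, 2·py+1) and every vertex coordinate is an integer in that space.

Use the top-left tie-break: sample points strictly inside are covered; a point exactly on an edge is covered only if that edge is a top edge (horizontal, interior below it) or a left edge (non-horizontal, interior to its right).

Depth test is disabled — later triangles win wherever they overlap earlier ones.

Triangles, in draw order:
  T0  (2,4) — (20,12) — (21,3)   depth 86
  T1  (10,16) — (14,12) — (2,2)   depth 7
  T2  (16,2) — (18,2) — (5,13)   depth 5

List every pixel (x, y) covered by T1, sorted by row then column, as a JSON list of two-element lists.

T0:
  2·area = 170  (B↔C swapped to make it positive)
  edge (2, 4)→(21, 3): d=(19,-1) top-left  bias=+0
  edge (21, 3)→(20, 12): d=(-1,9) right/bottom  bias=-1
  edge (20, 12)→(2, 4): d=(-18,-8) top-left  bias=+0
    (10,1)@(21, 3): e=[0,0,170] → .  [on edge]
    (2,2)@(5, 5): e=[22,142,6] → X
    (3,2)@(7, 5): e=[24,124,22] → X
    (4,2)@(9, 5): e=[26,106,38] → X
    (5,2)@(11, 5): e=[28,88,54] → X
    (6,2)@(13, 5): e=[30,70,70] → X
    (7,2)@(15, 5): e=[32,52,86] → X
    (8,2)@(17, 5): e=[34,34,102] → X
    (9,2)@(19, 5): e=[36,16,118] → X
    (10,2)@(21, 5): e=[38,-2,134] → .
    (2,3)@(5, 7): e=[60,140,-30] → .
    (3,3)@(7, 7): e=[62,122,-14] → .
  covered (18 px):
    . . . . . . . . . . .
    . . . . . . . . . . .
    . . X X X X X X X X .
    . . . . X X X X X X .
    . . . . . . . X X X .
    . . . . . . . . . X .
    . . . . . . . . . . .
    . . . . . . . . . . .
    . . . . . . . . . . .
    . . . . . . . . . . .
T1:
  2·area = 88  (B↔C swapped to make it positive)
  edge (10, 16)→(2, 2): d=(-8,-14) top-left  bias=+0
  edge (2, 2)→(14, 12): d=(12,10) right/bottom  bias=-1
  edge (14, 12)→(10, 16): d=(-4,4) right/bottom  bias=-1
    (1,1)@(3, 3): e=[6,2,80] → X
    (2,1)@(5, 3): e=[34,-18,72] → .
    (1,2)@(3, 5): e=[-10,26,72] → .
    (2,2)@(5, 5): e=[18,6,64] → X
    (3,2)@(7, 5): e=[46,-14,56] → .
    (10,2)@(21, 5): e=[242,-154,0] → .  [on edge]
    (2,3)@(5, 7): e=[2,30,56] → X
    (3,3)@(7, 7): e=[30,10,48] → X
    (4,3)@(9, 7): e=[58,-10,40] → .
    (9,3)@(19, 7): e=[198,-110,0] → .  [on edge]
    (2,4)@(5, 9): e=[-14,54,48] → .
    (3,4)@(7, 9): e=[14,34,40] → X
    (8,4)@(17, 9): e=[154,-66,0] → .  [on edge]
    (7,5)@(15, 11): e=[110,-22,0] → .  [on edge]
    (6,6)@(13, 13): e=[66,22,0] → .  [on edge]
    (5,7)@(11, 15): e=[22,66,0] → .  [on edge]
    (4,8)@(9, 17): e=[-22,110,0] → .  [on edge]
    (3,9)@(7, 19): e=[-66,154,0] → .  [on edge]
  covered (10 px):
    . . . . . . . . . . .
    . X . . . . . . . . .
    . . X . . . . . . . .
    . . X X . . . . . . .
    . . . X X . . . . . .
    . . . . X X . . . . .
    . . . . X X . . . . .
    . . . . . . . . . . .
    . . . . . . . . . . .
    . . . . . . . . . . .
T2:
  2·area = 22
  edge (16, 2)→(18, 2): d=(2,0) top-left  bias=+0
  edge (18, 2)→(5, 13): d=(-13,11) right/bottom  bias=-1
  edge (5, 13)→(16, 2): d=(11,-11) top-left  bias=+0
    (8,0)@(17, 1): e=[-2,24,0] → .  [on edge]
    (7,1)@(15, 3): e=[2,20,0] → X  [on edge]
    (8,1)@(17, 3): e=[2,-2,22] → .
    (6,2)@(13, 5): e=[6,16,0] → X  [on edge]
    (7,2)@(15, 5): e=[6,-6,22] → .
    (5,3)@(11, 7): e=[10,12,0] → X  [on edge]
    (6,3)@(13, 7): e=[10,-10,22] → .
    (4,4)@(9, 9): e=[14,8,0] → X  [on edge]
    (5,4)@(11, 9): e=[14,-14,22] → .
    (3,5)@(7, 11): e=[18,4,0] → X  [on edge]
    (4,5)@(9, 11): e=[18,-18,22] → .
    (2,6)@(5, 13): e=[22,0,0] → .  [on edge]
    (1,7)@(3, 15): e=[26,-4,0] → .  [on edge]
    (0,8)@(1, 17): e=[30,-8,0] → .  [on edge]
  covered (5 px):
    . . . . . . . . . . .
    . . . . . . . X . . .
    . . . . . . X . . . .
    . . . . . X . . . . .
    . . . . X . . . . . .
    . . . X . . . . . . .
    . . . . . . . . . . .
    . . . . . . . . . . .
    . . . . . . . . . . .
    . . . . . . . . . . .

Answer: [[1,1],[2,2],[2,3],[3,3],[3,4],[4,4],[4,5],[5,5],[4,6],[5,6]]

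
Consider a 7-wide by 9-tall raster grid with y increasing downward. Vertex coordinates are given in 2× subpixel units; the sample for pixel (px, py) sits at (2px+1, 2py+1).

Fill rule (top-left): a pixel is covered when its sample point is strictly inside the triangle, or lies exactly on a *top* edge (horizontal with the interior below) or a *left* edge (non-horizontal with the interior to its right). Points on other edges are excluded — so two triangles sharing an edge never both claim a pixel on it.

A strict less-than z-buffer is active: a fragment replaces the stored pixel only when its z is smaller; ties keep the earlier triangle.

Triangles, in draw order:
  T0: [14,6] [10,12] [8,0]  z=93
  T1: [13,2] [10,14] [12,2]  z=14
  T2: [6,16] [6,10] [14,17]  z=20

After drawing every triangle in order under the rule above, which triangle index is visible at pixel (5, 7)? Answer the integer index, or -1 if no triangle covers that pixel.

T0:
  2·area = 60
  edge (14, 6)→(10, 12): d=(-4,6) right/bottom  bias=-1
  edge (10, 12)→(8, 0): d=(-2,-12) top-left  bias=+0
  edge (8, 0)→(14, 6): d=(6,6) right/bottom  bias=-1
    (4,0)@(9, 1): e=[50,10,0] → .  [on edge]
    (4,1)@(9, 3): e=[42,6,12] → X
    (5,1)@(11, 3): e=[30,30,0] → .  [on edge]
    (4,2)@(9, 5): e=[34,2,24] → X
    (5,2)@(11, 5): e=[22,26,12] → X
    (6,2)@(13, 5): e=[10,50,0] → .  [on edge]
    (4,3)@(9, 7): e=[26,-2,36] → .
    (5,3)@(11, 7): e=[14,22,24] → X
    (6,3)@(13, 7): e=[2,46,12] → X
    (5,4)@(11, 9): e=[6,18,36] → X
    (6,4)@(13, 9): e=[-6,42,24] → .
    (5,5)@(11, 11): e=[-2,14,48] → .
  covered (6 px):
    . . . . . . .
    . . . . X . .
    . . . . X X .
    . . . . . X X
    . . . . . X .
    . . . . . . .
    . . . . . . .
    . . . . . . .
    . . . . . . .
T1:
  2·area = 12
  edge (13, 2)→(10, 14): d=(-3,12) right/bottom  bias=-1
  edge (10, 14)→(12, 2): d=(2,-12) top-left  bias=+0
  edge (12, 2)→(13, 2): d=(1,0) top-left  bias=+0
    (5,4)@(11, 9): e=[3,2,7] → X
    (6,4)@(13, 9): e=[-21,26,7] → .
    (5,5)@(11, 11): e=[-3,6,9] → .
  covered (1 px):
    . . . . . . .
    . . . . . . .
    . . . . . . .
    . . . . . . .
    . . . . . X .
    . . . . . . .
    . . . . . . .
    . . . . . . .
    . . . . . . .
T2:
  2·area = 48
  edge (6, 16)→(6, 10): d=(0,-6) top-left  bias=+0
  edge (6, 10)→(14, 17): d=(8,7) right/bottom  bias=-1
  edge (14, 17)→(6, 16): d=(-8,-1) top-left  bias=+0
    (3,5)@(7, 11): e=[6,1,41] → X
    (4,5)@(9, 11): e=[18,-13,43] → .
    (3,6)@(7, 13): e=[6,17,25] → X
    (4,6)@(9, 13): e=[18,3,27] → X
    (5,6)@(11, 13): e=[30,-11,29] → .
    (3,7)@(7, 15): e=[6,33,9] → X
    (5,7)@(11, 15): e=[30,5,13] → X
    (6,7)@(13, 15): e=[42,-9,15] → .
    (3,8)@(7, 17): e=[6,49,-7] → .
    (4,8)@(9, 17): e=[18,35,-5] → .
    (5,8)@(11, 17): e=[30,21,-3] → .
  covered (6 px):
    . . . . . . .
    . . . . . . .
    . . . . . . .
    . . . . . . .
    . . . . . . .
    . . . X . . .
    . . . X X . .
    . . . X X X .
    . . . . . . .

Z-buffer (winner per pixel, '.' = empty):
  . . . . . . .
  . . . . 0 . .
  . . . . 0 0 .
  . . . . . 0 0
  . . . . . 1 .
  . . . 2 . . .
  . . . 2 2 . .
  . . . 2 2 2 .
  . . . . . . .

Answer: 2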